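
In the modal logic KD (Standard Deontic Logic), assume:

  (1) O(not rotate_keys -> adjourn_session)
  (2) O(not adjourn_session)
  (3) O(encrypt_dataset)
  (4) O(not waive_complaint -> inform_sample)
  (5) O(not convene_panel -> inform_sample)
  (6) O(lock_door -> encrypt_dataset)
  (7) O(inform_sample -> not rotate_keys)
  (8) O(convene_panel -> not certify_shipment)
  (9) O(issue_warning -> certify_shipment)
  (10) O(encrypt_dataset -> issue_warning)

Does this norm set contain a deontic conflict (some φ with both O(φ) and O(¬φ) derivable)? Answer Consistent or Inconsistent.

Premise 3 states O(encrypt_dataset) outright.
Applying K to premise 10 (O(encrypt_dataset -> issue_warning)) and O(encrypt_dataset) yields O(issue_warning).
From O(issue_warning) and premise 9, O(issue_warning -> certify_shipment), we obtain O(certify_shipment).
Premise 8, O(convene_panel -> not certify_shipment), contraposes to O(certify_shipment -> not convene_panel); with O(certify_shipment) we get O(not convene_panel).
Premise 5 is O(not convene_panel -> inform_sample); since O(not convene_panel), deontic closure gives O(inform_sample).
From O(inform_sample) and premise 7, O(inform_sample -> not rotate_keys), we obtain O(not rotate_keys).
With premise 1, O(not rotate_keys -> adjourn_session), the K-axiom yields O(adjourn_session).
But premise 2 directly asserts O(not adjourn_session).
We now have both O(adjourn_session) and O(not adjourn_session) — adjourn_session is simultaneously obligatory and forbidden, violating the D-axiom.

Inconsistent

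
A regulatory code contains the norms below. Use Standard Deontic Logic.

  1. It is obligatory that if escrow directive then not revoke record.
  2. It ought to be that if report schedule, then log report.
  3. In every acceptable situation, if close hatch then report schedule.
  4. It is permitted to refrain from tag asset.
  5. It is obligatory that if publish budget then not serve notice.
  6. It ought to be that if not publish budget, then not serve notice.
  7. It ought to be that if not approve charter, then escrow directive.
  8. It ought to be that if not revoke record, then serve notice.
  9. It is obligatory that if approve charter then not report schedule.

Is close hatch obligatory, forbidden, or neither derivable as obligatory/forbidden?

By case analysis on publish_budget: premise 5 gives O(publish_budget → ¬serve_notice) and premise 6 gives O(¬publish_budget → ¬serve_notice), so O(¬serve_notice) either way.
Premise 8 is O(¬revoke_record → serve_notice); contrapositively O(¬serve_notice → revoke_record). Since O(¬serve_notice) holds, K gives O(revoke_record).
The contrapositive of premise 1 (O(escrow_directive → ¬revoke_record)) is O(revoke_record → ¬escrow_directive), and O(revoke_record) is already established, so O(¬escrow_directive).
Premise 7, O(¬approve_charter → escrow_directive), contraposes to O(¬escrow_directive → approve_charter); with O(¬escrow_directive) we get O(approve_charter).
Premise 9 is O(approve_charter → ¬report_schedule); since O(approve_charter), deontic closure gives O(¬report_schedule).
Premise 3, O(close_hatch → report_schedule), contraposes to O(¬report_schedule → ¬close_hatch); with O(¬report_schedule) we get O(¬close_hatch).
Premises 2, 4 do not contribute to this derivation.
Thus O(¬close_hatch), which is F(close_hatch): close_hatch is forbidden.

Forbidden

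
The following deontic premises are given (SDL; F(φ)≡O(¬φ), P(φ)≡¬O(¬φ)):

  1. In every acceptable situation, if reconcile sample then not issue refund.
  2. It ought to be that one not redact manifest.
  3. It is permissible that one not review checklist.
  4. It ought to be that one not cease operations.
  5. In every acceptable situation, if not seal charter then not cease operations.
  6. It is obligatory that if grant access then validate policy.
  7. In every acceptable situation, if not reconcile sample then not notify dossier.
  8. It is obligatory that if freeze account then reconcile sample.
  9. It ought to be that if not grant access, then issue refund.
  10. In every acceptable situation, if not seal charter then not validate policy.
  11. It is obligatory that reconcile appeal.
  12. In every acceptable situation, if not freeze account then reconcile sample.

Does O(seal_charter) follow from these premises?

Premises 12 and 8 cover both cases: O(¬freeze_account → reconcile_sample) and O(freeze_account → reconcile_sample). Since ¬freeze_account ∨ freeze_account is a tautology, O(reconcile_sample) follows.
With premise 1, O(reconcile_sample → ¬issue_refund), the K-axiom yields O(¬issue_refund).
The contrapositive of premise 9 (O(¬grant_access → issue_refund)) is O(¬issue_refund → grant_access), and O(¬issue_refund) is already established, so O(grant_access).
Premise 6 is O(grant_access → validate_policy); since O(grant_access), deontic closure gives O(validate_policy).
Premise 10, O(¬seal_charter → ¬validate_policy), contraposes to O(validate_policy → seal_charter); with O(validate_policy) we get O(seal_charter).
Premises 2, 3, 4, 5, 7, 11 do not contribute to this derivation.
So O(seal_charter) follows.

Yes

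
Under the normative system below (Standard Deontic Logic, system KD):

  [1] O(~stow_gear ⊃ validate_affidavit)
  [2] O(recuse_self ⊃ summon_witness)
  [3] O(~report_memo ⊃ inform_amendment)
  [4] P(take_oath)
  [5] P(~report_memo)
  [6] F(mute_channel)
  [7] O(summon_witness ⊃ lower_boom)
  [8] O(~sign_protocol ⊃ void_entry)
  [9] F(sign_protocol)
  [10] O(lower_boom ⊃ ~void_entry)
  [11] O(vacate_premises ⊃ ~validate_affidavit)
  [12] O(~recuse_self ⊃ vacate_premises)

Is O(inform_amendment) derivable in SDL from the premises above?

Premise 3 is O(~report_memo ⊃ inform_amendment), but O(~report_memo) is not derivable from the premises (the permission P(~report_memo) asserts only ~O(report_memo), not O(~report_memo)), so it does not yield O(inform_amendment).
No other premise forces O(inform_amendment). An ideal world satisfying every premise can still have inform_amendment false, so O(inform_amendment) is not derivable.

No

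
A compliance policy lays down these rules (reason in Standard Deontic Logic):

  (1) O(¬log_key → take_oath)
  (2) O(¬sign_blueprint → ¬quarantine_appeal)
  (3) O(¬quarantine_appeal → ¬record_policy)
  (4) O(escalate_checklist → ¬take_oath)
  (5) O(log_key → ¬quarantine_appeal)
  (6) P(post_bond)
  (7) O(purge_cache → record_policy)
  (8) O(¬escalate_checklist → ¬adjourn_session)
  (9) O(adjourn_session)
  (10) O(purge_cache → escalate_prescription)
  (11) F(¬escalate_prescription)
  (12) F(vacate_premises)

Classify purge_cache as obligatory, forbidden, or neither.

Forbidden

Premise 9 states O(adjourn_session) outright.
Premise 8, O(¬escalate_checklist → ¬adjourn_session), contraposes to O(adjourn_session → escalate_checklist); with O(adjourn_session) we get O(escalate_checklist).
From O(escalate_checklist) and premise 4, O(escalate_checklist → ¬take_oath), we obtain O(¬take_oath).
The contrapositive of premise 1 (O(¬log_key → take_oath)) is O(¬take_oath → log_key), and O(¬take_oath) is already established, so O(log_key).
With premise 5, O(log_key → ¬quarantine_appeal), the K-axiom yields O(¬quarantine_appeal).
Premise 3 is O(¬quarantine_appeal → ¬record_policy); since O(¬quarantine_appeal), deontic closure gives O(¬record_policy).
Premise 7 is O(purge_cache → record_policy); contrapositively O(¬record_policy → ¬purge_cache). Since O(¬record_policy) holds, K gives O(¬purge_cache).
Premises 2, 6, 10, 11, 12 do not contribute to this derivation.
Thus O(¬purge_cache), which is F(purge_cache): purge_cache is forbidden.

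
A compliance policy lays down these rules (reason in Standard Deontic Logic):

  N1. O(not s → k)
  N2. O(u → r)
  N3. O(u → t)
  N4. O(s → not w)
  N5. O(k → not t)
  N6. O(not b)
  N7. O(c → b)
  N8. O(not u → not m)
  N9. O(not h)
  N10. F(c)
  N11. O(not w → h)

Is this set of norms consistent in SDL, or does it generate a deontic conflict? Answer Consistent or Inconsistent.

Consistent

Premise 7 is O(c → b), but O(c) is not derivable from the premises, so it does not yield O(b).
So O(b) is not derivable, and the apparent clash with O(not b) does not arise.
A world satisfying every obligation exists (e.g. b=false, c=false, h=false, k=true, m=false, r=false, s=false, t=false, u=false, w=true); no atom is both obligatory and forbidden, so the set is consistent.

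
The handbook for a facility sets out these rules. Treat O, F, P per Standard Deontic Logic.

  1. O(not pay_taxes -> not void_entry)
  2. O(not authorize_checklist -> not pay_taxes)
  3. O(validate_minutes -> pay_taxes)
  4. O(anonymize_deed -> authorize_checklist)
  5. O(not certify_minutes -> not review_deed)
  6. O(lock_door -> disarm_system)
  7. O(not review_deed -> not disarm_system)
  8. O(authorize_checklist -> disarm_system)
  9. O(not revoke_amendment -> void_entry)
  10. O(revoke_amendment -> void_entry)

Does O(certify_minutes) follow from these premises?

Premises 9 and 10 are O(not revoke_amendment -> void_entry) and O(revoke_amendment -> void_entry); every ideal world satisfies not revoke_amendment or revoke_amendment, so in either case void_entry holds — hence O(void_entry).
Premise 1, O(not pay_taxes -> not void_entry), contraposes to O(void_entry -> pay_taxes); with O(void_entry) we get O(pay_taxes).
Premise 2 is O(not authorize_checklist -> not pay_taxes); contrapositively O(pay_taxes -> authorize_checklist). Since O(pay_taxes) holds, K gives O(authorize_checklist).
Applying K to premise 8 (O(authorize_checklist -> disarm_system)) and O(authorize_checklist) yields O(disarm_system).
Premise 7, O(not review_deed -> not disarm_system), contraposes to O(disarm_system -> review_deed); with O(disarm_system) we get O(review_deed).
The contrapositive of premise 5 (O(not certify_minutes -> not review_deed)) is O(review_deed -> certify_minutes), and O(review_deed) is already established, so O(certify_minutes).
Premises 3, 4, 6 do not contribute to this derivation.
So O(certify_minutes) follows.

Yes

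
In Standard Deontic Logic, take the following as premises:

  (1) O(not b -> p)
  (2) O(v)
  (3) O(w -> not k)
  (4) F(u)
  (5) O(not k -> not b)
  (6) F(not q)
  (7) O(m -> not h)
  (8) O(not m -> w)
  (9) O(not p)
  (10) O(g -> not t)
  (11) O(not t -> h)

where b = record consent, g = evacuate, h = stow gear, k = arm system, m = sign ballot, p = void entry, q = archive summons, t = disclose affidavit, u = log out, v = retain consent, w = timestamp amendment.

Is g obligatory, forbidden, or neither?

From premise 9 we have O(not p).
Premise 1 is O(not b -> p); contrapositively O(not p -> b). Since O(not p) holds, K gives O(b).
Premise 5, O(not k -> not b), contraposes to O(b -> k); with O(b) we get O(k).
The contrapositive of premise 3 (O(w -> not k)) is O(k -> not w), and O(k) is already established, so O(not w).
Premise 8 is O(not m -> w); contrapositively O(not w -> m). Since O(not w) holds, K gives O(m).
From O(m) and premise 7, O(m -> not h), we obtain O(not h).
Premise 11 is O(not t -> h); contrapositively O(not h -> t). Since O(not h) holds, K gives O(t).
Premise 10 is O(g -> not t); contrapositively O(t -> not g). Since O(t) holds, K gives O(not g).
Premises 2, 4, 6 do not contribute to this derivation.
Thus O(not g), which is F(g): g is forbidden.

Forbidden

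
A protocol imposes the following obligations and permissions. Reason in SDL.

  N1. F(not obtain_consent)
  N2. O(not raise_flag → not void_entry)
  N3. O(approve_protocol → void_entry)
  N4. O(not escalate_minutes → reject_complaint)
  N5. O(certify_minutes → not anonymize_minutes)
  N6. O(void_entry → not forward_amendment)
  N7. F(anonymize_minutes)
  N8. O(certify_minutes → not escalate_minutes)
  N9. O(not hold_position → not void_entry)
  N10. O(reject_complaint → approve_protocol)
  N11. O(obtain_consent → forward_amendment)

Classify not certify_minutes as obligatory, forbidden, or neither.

Obligatory

F(not obtain_consent) at premise 1 means O(obtain_consent).
From O(obtain_consent) and premise 11, O(obtain_consent → forward_amendment), we obtain O(forward_amendment).
Premise 6 is O(void_entry → not forward_amendment); contrapositively O(forward_amendment → not void_entry). Since O(forward_amendment) holds, K gives O(not void_entry).
Premise 3, O(approve_protocol → void_entry), contraposes to O(not void_entry → not approve_protocol); with O(not void_entry) we get O(not approve_protocol).
Premise 10 is O(reject_complaint → approve_protocol); contrapositively O(not approve_protocol → not reject_complaint). Since O(not approve_protocol) holds, K gives O(not reject_complaint).
Premise 4 is O(not escalate_minutes → reject_complaint); contrapositively O(not reject_complaint → escalate_minutes). Since O(not reject_complaint) holds, K gives O(escalate_minutes).
Premise 8, O(certify_minutes → not escalate_minutes), contraposes to O(escalate_minutes → not certify_minutes); with O(escalate_minutes) we get O(not certify_minutes).
Premises 2, 5, 7, 9 do not contribute to this derivation.
Hence not certify_minutes is obligatory.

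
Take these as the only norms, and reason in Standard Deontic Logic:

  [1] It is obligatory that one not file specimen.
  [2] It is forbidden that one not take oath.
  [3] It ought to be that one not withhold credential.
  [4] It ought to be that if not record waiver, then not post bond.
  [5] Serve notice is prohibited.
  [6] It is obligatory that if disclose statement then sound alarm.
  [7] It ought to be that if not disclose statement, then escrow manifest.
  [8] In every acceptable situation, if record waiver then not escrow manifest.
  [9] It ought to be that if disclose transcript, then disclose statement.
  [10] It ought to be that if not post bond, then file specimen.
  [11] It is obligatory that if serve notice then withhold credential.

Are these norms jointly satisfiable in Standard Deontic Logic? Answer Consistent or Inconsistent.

Premise 11 is O(serve_notice → withhold_credential), but O(serve_notice) is not derivable from the premises, so it does not yield O(withhold_credential).
So O(withhold_credential) is not derivable, and the apparent clash with O(¬withhold_credential) does not arise.
A world satisfying every obligation exists (e.g. disclose_statement=true, disclose_transcript=false, escrow_manifest=false, file_specimen=false, post_bond=true, record_waiver=true, serve_notice=false, sound_alarm=true, take_oath=true, withhold_credential=false); no atom is both obligatory and forbidden, so the set is consistent.

Consistent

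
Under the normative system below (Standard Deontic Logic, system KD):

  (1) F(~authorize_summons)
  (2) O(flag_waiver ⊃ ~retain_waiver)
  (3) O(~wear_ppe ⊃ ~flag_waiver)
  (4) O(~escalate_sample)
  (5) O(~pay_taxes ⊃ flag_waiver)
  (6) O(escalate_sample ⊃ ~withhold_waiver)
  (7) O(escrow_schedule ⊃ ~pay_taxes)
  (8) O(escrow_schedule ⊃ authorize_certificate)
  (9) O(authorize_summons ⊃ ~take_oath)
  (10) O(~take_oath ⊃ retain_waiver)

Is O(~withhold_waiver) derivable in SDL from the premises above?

No

Premise 6 is O(escalate_sample ⊃ ~withhold_waiver), but O(escalate_sample) is not derivable from the premises, so it does not yield O(~withhold_waiver).
No other premise forces O(~withhold_waiver). An ideal world satisfying every premise can still have ~withhold_waiver false, so O(~withhold_waiver) is not derivable.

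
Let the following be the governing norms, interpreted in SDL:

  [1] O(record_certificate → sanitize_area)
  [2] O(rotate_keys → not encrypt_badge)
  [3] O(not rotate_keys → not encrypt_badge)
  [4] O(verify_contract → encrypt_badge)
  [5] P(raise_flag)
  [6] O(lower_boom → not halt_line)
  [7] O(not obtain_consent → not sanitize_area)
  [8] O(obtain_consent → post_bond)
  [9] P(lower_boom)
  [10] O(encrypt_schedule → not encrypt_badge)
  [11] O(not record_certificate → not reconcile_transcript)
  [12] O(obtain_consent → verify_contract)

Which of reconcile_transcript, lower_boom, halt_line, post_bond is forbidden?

By case analysis on rotate_keys: premise 2 gives O(rotate_keys → not encrypt_badge) and premise 3 gives O(not rotate_keys → not encrypt_badge), so O(not encrypt_badge) either way.
Premise 4, O(verify_contract → encrypt_badge), contraposes to O(not encrypt_badge → not verify_contract); with O(not encrypt_badge) we get O(not verify_contract).
Premise 12, O(obtain_consent → verify_contract), contraposes to O(not verify_contract → not obtain_consent); with O(not verify_contract) we get O(not obtain_consent).
Premise 7 is O(not obtain_consent → not sanitize_area); since O(not obtain_consent), deontic closure gives O(not sanitize_area).
Premise 1, O(record_certificate → sanitize_area), contraposes to O(not sanitize_area → not record_certificate); with O(not sanitize_area) we get O(not record_certificate).
From O(not record_certificate) and premise 11, O(not record_certificate → not reconcile_transcript), we obtain O(not reconcile_transcript).
So O(not reconcile_transcript) holds, i.e. reconcile_transcript is forbidden. None of the other listed options is forbidden under the premises.

reconcile_transcript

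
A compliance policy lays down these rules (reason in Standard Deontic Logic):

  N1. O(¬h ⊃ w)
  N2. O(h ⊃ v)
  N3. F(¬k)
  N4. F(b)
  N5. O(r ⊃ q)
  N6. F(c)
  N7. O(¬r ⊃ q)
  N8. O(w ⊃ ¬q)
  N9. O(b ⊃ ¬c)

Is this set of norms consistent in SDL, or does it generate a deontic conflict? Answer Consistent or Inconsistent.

Consistent

Premise 9 is O(b ⊃ ¬c); even if O(¬c) held, inferring O(b) would be affirming the consequent — invalid.
So O(b) is not derivable, and the apparent clash with O(¬b) does not arise.
A world satisfying every obligation exists (e.g. b=false, c=false, h=true, k=true, q=true, r=false, v=true, w=false); no atom is both obligatory and forbidden, so the set is consistent.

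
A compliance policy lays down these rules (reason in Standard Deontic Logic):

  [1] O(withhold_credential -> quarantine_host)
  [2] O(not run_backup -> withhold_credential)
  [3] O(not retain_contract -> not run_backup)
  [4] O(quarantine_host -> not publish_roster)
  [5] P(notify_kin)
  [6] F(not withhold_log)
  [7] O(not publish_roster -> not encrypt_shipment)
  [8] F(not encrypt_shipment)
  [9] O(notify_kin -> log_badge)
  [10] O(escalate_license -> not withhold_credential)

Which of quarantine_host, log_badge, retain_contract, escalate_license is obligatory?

F(not encrypt_shipment) at premise 8 means O(encrypt_shipment).
Premise 7 is O(not publish_roster -> not encrypt_shipment); contrapositively O(encrypt_shipment -> publish_roster). Since O(encrypt_shipment) holds, K gives O(publish_roster).
The contrapositive of premise 4 (O(quarantine_host -> not publish_roster)) is O(publish_roster -> not quarantine_host), and O(publish_roster) is already established, so O(not quarantine_host).
Premise 1 is O(withhold_credential -> quarantine_host); contrapositively O(not quarantine_host -> not withhold_credential). Since O(not quarantine_host) holds, K gives O(not withhold_credential).
Premise 2 is O(not run_backup -> withhold_credential); contrapositively O(not withhold_credential -> run_backup). Since O(not withhold_credential) holds, K gives O(run_backup).
Premise 3, O(not retain_contract -> not run_backup), contraposes to O(run_backup -> retain_contract); with O(run_backup) we get O(retain_contract).
So O(retain_contract) holds — retain_contract is obligatory. None of the other listed options is made obligatory by any chain of premises.

retain_contract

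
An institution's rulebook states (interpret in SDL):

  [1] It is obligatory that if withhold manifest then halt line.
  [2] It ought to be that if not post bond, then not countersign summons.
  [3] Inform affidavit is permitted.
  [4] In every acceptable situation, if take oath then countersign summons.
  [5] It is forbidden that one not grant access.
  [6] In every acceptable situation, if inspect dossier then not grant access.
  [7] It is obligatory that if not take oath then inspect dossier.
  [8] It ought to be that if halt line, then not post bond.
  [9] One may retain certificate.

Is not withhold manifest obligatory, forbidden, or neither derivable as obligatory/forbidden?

Obligatory

F(¬grant_access) at premise 5 means O(grant_access).
Premise 6 is O(inspect_dossier → ¬grant_access); contrapositively O(grant_access → ¬inspect_dossier). Since O(grant_access) holds, K gives O(¬inspect_dossier).
The contrapositive of premise 7 (O(¬take_oath → inspect_dossier)) is O(¬inspect_dossier → take_oath), and O(¬inspect_dossier) is already established, so O(take_oath).
With premise 4, O(take_oath → countersign_summons), the K-axiom yields O(countersign_summons).
The contrapositive of premise 2 (O(¬post_bond → ¬countersign_summons)) is O(countersign_summons → post_bond), and O(countersign_summons) is already established, so O(post_bond).
The contrapositive of premise 8 (O(halt_line → ¬post_bond)) is O(post_bond → ¬halt_line), and O(post_bond) is already established, so O(¬halt_line).
Premise 1 is O(withhold_manifest → halt_line); contrapositively O(¬halt_line → ¬withhold_manifest). Since O(¬halt_line) holds, K gives O(¬withhold_manifest).
Premises 3, 9 do not contribute to this derivation.
Hence ¬withhold_manifest is obligatory.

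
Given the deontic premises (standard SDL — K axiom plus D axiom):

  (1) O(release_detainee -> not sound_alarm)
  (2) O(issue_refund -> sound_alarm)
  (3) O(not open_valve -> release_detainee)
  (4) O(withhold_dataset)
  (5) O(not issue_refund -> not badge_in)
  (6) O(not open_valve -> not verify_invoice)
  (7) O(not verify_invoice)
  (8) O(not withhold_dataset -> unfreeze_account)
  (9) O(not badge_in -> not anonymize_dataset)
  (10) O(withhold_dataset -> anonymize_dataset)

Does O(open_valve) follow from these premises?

Premise 4 gives O(withhold_dataset).
Applying K to premise 10 (O(withhold_dataset -> anonymize_dataset)) and O(withhold_dataset) yields O(anonymize_dataset).
Premise 9, O(not badge_in -> not anonymize_dataset), contraposes to O(anonymize_dataset -> badge_in); with O(anonymize_dataset) we get O(badge_in).
The contrapositive of premise 5 (O(not issue_refund -> not badge_in)) is O(badge_in -> issue_refund), and O(badge_in) is already established, so O(issue_refund).
Applying K to premise 2 (O(issue_refund -> sound_alarm)) and O(issue_refund) yields O(sound_alarm).
Premise 1, O(release_detainee -> not sound_alarm), contraposes to O(sound_alarm -> not release_detainee); with O(sound_alarm) we get O(not release_detainee).
Premise 3 is O(not open_valve -> release_detainee); contrapositively O(not release_detainee -> open_valve). Since O(not release_detainee) holds, K gives O(open_valve).
Premises 6, 7, 8 do not contribute to this derivation.
So O(open_valve) follows.

Yes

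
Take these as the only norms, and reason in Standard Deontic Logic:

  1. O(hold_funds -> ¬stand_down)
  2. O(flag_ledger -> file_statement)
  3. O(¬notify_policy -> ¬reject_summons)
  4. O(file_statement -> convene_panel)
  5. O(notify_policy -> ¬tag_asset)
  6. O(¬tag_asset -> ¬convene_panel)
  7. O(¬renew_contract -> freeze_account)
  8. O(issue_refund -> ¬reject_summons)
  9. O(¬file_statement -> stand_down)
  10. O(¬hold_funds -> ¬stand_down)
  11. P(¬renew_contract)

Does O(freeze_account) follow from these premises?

No

Premise 7 is O(¬renew_contract -> freeze_account), but O(¬renew_contract) is not derivable from the premises (the permission P(¬renew_contract) asserts only ¬O(renew_contract), not O(¬renew_contract)), so it does not yield O(freeze_account).
No other premise forces O(freeze_account). An ideal world satisfying every premise can still have freeze_account false, so O(freeze_account) is not derivable.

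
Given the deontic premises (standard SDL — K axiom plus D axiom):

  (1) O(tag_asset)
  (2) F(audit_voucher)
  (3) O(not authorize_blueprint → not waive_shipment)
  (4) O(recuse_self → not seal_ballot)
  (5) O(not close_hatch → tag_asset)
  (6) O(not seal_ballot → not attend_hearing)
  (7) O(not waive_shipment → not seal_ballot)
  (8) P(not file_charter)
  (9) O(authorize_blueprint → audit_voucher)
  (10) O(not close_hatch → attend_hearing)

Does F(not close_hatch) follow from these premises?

Premise 2, F(audit_voucher), is equivalent to O(not audit_voucher).
The contrapositive of premise 9 (O(authorize_blueprint → audit_voucher)) is O(not audit_voucher → not authorize_blueprint), and O(not audit_voucher) is already established, so O(not authorize_blueprint).
Applying K to premise 3 (O(not authorize_blueprint → not waive_shipment)) and O(not authorize_blueprint) yields O(not waive_shipment).
From O(not waive_shipment) and premise 7, O(not waive_shipment → not seal_ballot), we obtain O(not seal_ballot).
With premise 6, O(not seal_ballot → not attend_hearing), the K-axiom yields O(not attend_hearing).
Premise 10 is O(not close_hatch → attend_hearing); contrapositively O(not attend_hearing → close_hatch). Since O(not attend_hearing) holds, K gives O(close_hatch).
Premises 1, 4, 5, 8 do not contribute to this derivation.
So O(close_hatch) holds, i.e. F(not close_hatch). The claim follows.

Yes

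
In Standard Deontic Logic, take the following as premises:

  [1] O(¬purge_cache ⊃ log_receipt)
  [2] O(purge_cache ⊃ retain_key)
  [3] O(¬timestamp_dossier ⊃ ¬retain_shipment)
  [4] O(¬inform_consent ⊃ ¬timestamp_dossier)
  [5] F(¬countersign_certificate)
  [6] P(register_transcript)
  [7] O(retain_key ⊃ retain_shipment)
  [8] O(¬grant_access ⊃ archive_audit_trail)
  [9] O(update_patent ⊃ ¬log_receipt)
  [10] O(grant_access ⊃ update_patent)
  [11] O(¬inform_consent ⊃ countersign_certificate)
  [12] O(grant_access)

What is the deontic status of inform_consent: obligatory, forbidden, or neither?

Premise 12 gives O(grant_access).
Applying K to premise 10 (O(grant_access ⊃ update_patent)) and O(grant_access) yields O(update_patent).
Premise 9 is O(update_patent ⊃ ¬log_receipt); since O(update_patent), deontic closure gives O(¬log_receipt).
The contrapositive of premise 1 (O(¬purge_cache ⊃ log_receipt)) is O(¬log_receipt ⊃ purge_cache), and O(¬log_receipt) is already established, so O(purge_cache).
With premise 2, O(purge_cache ⊃ retain_key), the K-axiom yields O(retain_key).
Applying K to premise 7 (O(retain_key ⊃ retain_shipment)) and O(retain_key) yields O(retain_shipment).
Premise 3, O(¬timestamp_dossier ⊃ ¬retain_shipment), contraposes to O(retain_shipment ⊃ timestamp_dossier); with O(retain_shipment) we get O(timestamp_dossier).
Premise 4 is O(¬inform_consent ⊃ ¬timestamp_dossier); contrapositively O(timestamp_dossier ⊃ inform_consent). Since O(timestamp_dossier) holds, K gives O(inform_consent).
Premises 5, 6, 8, 11 do not contribute to this derivation.
Hence inform_consent is obligatory.

Obligatory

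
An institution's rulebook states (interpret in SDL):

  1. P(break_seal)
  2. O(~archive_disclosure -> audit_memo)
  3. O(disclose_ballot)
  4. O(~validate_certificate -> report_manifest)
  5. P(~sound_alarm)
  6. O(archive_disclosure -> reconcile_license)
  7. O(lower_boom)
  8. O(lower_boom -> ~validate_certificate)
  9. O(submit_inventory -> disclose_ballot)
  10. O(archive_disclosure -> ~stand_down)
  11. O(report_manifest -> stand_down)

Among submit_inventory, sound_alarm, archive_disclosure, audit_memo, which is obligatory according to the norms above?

From premise 7 we have O(lower_boom).
Applying K to premise 8 (O(lower_boom -> ~validate_certificate)) and O(lower_boom) yields O(~validate_certificate).
With premise 4, O(~validate_certificate -> report_manifest), the K-axiom yields O(report_manifest).
From O(report_manifest) and premise 11, O(report_manifest -> stand_down), we obtain O(stand_down).
Premise 10 is O(archive_disclosure -> ~stand_down); contrapositively O(stand_down -> ~archive_disclosure). Since O(stand_down) holds, K gives O(~archive_disclosure).
Premise 2 is O(~archive_disclosure -> audit_memo); since O(~archive_disclosure), deontic closure gives O(audit_memo).
So O(audit_memo) holds — audit_memo is obligatory. None of the other listed options is made obligatory by any chain of premises.

audit_memo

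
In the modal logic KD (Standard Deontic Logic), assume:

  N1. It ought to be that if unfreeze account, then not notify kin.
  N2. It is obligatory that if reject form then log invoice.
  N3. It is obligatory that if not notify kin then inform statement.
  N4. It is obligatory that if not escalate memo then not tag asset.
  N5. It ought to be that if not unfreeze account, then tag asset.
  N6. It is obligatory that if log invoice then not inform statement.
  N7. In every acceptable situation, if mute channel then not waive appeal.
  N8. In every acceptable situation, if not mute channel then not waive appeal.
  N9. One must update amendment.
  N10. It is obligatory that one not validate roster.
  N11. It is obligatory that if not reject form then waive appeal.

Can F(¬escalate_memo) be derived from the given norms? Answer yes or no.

Premises 7 and 8 are O(mute_channel → ¬waive_appeal) and O(¬mute_channel → ¬waive_appeal); every ideal world satisfies mute_channel or ¬mute_channel, so in either case ¬waive_appeal holds — hence O(¬waive_appeal).
The contrapositive of premise 11 (O(¬reject_form → waive_appeal)) is O(¬waive_appeal → reject_form), and O(¬waive_appeal) is already established, so O(reject_form).
Premise 2 is O(reject_form → log_invoice); since O(reject_form), deontic closure gives O(log_invoice).
With premise 6, O(log_invoice → ¬inform_statement), the K-axiom yields O(¬inform_statement).
Premise 3, O(¬notify_kin → inform_statement), contraposes to O(¬inform_statement → notify_kin); with O(¬inform_statement) we get O(notify_kin).
Premise 1 is O(unfreeze_account → ¬notify_kin); contrapositively O(notify_kin → ¬unfreeze_account). Since O(notify_kin) holds, K gives O(¬unfreeze_account).
Premise 5 is O(¬unfreeze_account → tag_asset); since O(¬unfreeze_account), deontic closure gives O(tag_asset).
Premise 4, O(¬escalate_memo → ¬tag_asset), contraposes to O(tag_asset → escalate_memo); with O(tag_asset) we get O(escalate_memo).
Premises 9, 10 do not contribute to this derivation.
So O(escalate_memo) holds, i.e. F(¬escalate_memo). The claim follows.

Yes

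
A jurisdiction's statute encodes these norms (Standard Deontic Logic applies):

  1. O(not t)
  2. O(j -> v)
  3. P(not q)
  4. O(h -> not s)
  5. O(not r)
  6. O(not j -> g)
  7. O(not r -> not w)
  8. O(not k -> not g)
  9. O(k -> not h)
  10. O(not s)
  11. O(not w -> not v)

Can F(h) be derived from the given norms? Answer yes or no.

Premise 5 states O(not r) outright.
From O(not r) and premise 7, O(not r -> not w), we obtain O(not w).
Applying K to premise 11 (O(not w -> not v)) and O(not w) yields O(not v).
The contrapositive of premise 2 (O(j -> v)) is O(not v -> not j), and O(not v) is already established, so O(not j).
Applying K to premise 6 (O(not j -> g)) and O(not j) yields O(g).
The contrapositive of premise 8 (O(not k -> not g)) is O(g -> k), and O(g) is already established, so O(k).
From O(k) and premise 9, O(k -> not h), we obtain O(not h).
Premises 1, 3, 4, 10 do not contribute to this derivation.
So O(not h) holds, i.e. F(h). The claim follows.

Yes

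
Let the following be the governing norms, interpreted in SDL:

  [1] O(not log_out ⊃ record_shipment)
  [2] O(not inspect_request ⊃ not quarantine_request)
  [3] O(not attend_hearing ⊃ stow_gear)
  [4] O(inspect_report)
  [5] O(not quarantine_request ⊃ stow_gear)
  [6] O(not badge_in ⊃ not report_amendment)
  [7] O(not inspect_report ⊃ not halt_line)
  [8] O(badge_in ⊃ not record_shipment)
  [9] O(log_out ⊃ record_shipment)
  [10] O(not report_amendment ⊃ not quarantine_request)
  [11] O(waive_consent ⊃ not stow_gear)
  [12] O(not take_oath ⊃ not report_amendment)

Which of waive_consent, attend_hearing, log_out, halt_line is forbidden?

waive_consent

By case analysis on not log_out: premise 1 gives O(not log_out ⊃ record_shipment) and premise 9 gives O(log_out ⊃ record_shipment), so O(record_shipment) either way.
The contrapositive of premise 8 (O(badge_in ⊃ not record_shipment)) is O(record_shipment ⊃ not badge_in), and O(record_shipment) is already established, so O(not badge_in).
Applying K to premise 6 (O(not badge_in ⊃ not report_amendment)) and O(not badge_in) yields O(not report_amendment).
With premise 10, O(not report_amendment ⊃ not quarantine_request), the K-axiom yields O(not quarantine_request).
Premise 5 is O(not quarantine_request ⊃ stow_gear); since O(not quarantine_request), deontic closure gives O(stow_gear).
The contrapositive of premise 11 (O(waive_consent ⊃ not stow_gear)) is O(stow_gear ⊃ not waive_consent), and O(stow_gear) is already established, so O(not waive_consent).
So O(not waive_consent) holds, i.e. waive_consent is forbidden. None of the other listed options is forbidden under the premises.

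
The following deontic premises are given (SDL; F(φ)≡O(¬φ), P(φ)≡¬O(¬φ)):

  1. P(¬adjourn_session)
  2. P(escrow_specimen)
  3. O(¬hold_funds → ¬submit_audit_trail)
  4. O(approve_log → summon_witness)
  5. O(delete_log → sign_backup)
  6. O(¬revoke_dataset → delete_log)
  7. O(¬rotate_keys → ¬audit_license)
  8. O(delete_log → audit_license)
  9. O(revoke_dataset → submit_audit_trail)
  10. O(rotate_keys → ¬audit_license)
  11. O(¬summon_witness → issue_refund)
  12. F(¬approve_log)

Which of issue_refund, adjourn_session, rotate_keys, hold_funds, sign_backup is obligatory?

By case analysis on ¬rotate_keys: premise 7 gives O(¬rotate_keys → ¬audit_license) and premise 10 gives O(rotate_keys → ¬audit_license), so O(¬audit_license) either way.
Premise 8, O(delete_log → audit_license), contraposes to O(¬audit_license → ¬delete_log); with O(¬audit_license) we get O(¬delete_log).
Premise 6, O(¬revoke_dataset → delete_log), contraposes to O(¬delete_log → revoke_dataset); with O(¬delete_log) we get O(revoke_dataset).
From O(revoke_dataset) and premise 9, O(revoke_dataset → submit_audit_trail), we obtain O(submit_audit_trail).
The contrapositive of premise 3 (O(¬hold_funds → ¬submit_audit_trail)) is O(submit_audit_trail → hold_funds), and O(submit_audit_trail) is already established, so O(hold_funds).
So O(hold_funds) holds — hold_funds is obligatory. None of the other listed options is made obligatory by any chain of premises.

hold_funds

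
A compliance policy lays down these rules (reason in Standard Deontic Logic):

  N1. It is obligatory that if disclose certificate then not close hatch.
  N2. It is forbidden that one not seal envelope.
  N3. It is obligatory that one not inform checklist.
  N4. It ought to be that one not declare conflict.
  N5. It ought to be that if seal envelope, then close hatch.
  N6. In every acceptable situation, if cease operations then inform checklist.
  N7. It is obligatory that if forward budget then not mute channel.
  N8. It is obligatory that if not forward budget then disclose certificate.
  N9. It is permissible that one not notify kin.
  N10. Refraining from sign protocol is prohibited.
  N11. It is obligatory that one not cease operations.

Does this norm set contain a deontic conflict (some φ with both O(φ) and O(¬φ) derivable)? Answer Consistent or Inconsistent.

Consistent

Premise 6 is O(cease_operations → inform_checklist), but O(cease_operations) is not derivable from the premises, so it does not yield O(inform_checklist).
So O(inform_checklist) is not derivable, and the apparent clash with O(¬inform_checklist) does not arise.
A world satisfying every obligation exists (e.g. cease_operations=false, close_hatch=true, declare_conflict=false, disclose_certificate=false, forward_budget=true, inform_checklist=false, mute_channel=false, notify_kin=false, seal_envelope=true, sign_protocol=true); no atom is both obligatory and forbidden, so the set is consistent.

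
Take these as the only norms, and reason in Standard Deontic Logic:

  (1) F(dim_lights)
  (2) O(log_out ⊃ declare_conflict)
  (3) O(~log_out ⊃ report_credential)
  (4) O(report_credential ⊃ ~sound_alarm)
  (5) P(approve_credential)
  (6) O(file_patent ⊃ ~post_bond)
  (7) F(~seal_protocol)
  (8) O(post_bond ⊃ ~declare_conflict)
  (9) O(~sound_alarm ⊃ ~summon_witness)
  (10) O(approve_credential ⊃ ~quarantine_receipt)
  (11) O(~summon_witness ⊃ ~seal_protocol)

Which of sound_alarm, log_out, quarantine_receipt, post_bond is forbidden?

post_bond

F(~seal_protocol) at premise 7 means O(seal_protocol).
Premise 11 is O(~summon_witness ⊃ ~seal_protocol); contrapositively O(seal_protocol ⊃ summon_witness). Since O(seal_protocol) holds, K gives O(summon_witness).
Premise 9 is O(~sound_alarm ⊃ ~summon_witness); contrapositively O(summon_witness ⊃ sound_alarm). Since O(summon_witness) holds, K gives O(sound_alarm).
Premise 4 is O(report_credential ⊃ ~sound_alarm); contrapositively O(sound_alarm ⊃ ~report_credential). Since O(sound_alarm) holds, K gives O(~report_credential).
Premise 3, O(~log_out ⊃ report_credential), contraposes to O(~report_credential ⊃ log_out); with O(~report_credential) we get O(log_out).
Applying K to premise 2 (O(log_out ⊃ declare_conflict)) and O(log_out) yields O(declare_conflict).
The contrapositive of premise 8 (O(post_bond ⊃ ~declare_conflict)) is O(declare_conflict ⊃ ~post_bond), and O(declare_conflict) is already established, so O(~post_bond).
So O(~post_bond) holds, i.e. post_bond is forbidden. None of the other listed options is forbidden under the premises.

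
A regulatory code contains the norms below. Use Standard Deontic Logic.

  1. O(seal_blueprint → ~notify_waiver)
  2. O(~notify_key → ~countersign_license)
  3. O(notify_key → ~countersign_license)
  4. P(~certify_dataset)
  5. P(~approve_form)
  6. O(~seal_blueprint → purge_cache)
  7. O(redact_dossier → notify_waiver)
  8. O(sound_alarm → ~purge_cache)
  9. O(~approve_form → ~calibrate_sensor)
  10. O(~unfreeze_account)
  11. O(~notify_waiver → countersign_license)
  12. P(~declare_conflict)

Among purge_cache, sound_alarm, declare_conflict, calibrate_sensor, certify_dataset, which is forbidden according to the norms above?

By case analysis on ~notify_key: premise 2 gives O(~notify_key → ~countersign_license) and premise 3 gives O(notify_key → ~countersign_license), so O(~countersign_license) either way.
The contrapositive of premise 11 (O(~notify_waiver → countersign_license)) is O(~countersign_license → notify_waiver), and O(~countersign_license) is already established, so O(notify_waiver).
Premise 1, O(seal_blueprint → ~notify_waiver), contraposes to O(notify_waiver → ~seal_blueprint); with O(notify_waiver) we get O(~seal_blueprint).
Premise 6 is O(~seal_blueprint → purge_cache); since O(~seal_blueprint), deontic closure gives O(purge_cache).
The contrapositive of premise 8 (O(sound_alarm → ~purge_cache)) is O(purge_cache → ~sound_alarm), and O(purge_cache) is already established, so O(~sound_alarm).
So O(~sound_alarm) holds, i.e. sound_alarm is forbidden. None of the other listed options is forbidden under the premises.

sound_alarm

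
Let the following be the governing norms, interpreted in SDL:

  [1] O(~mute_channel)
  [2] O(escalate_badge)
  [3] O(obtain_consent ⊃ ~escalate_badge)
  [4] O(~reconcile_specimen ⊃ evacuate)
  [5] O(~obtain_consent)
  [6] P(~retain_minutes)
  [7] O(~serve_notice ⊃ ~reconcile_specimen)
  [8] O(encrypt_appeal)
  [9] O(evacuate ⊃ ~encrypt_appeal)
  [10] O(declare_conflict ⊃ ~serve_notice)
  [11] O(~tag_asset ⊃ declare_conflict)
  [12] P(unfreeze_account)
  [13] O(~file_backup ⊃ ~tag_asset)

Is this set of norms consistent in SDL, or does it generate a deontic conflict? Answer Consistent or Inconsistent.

Consistent

Premise 3 is O(obtain_consent ⊃ ~escalate_badge), but O(obtain_consent) is not derivable from the premises, so it does not yield O(~escalate_badge).
So O(~escalate_badge) is not derivable, and the apparent clash with O(escalate_badge) does not arise.
A world satisfying every obligation exists (e.g. declare_conflict=false, encrypt_appeal=true, escalate_badge=true, evacuate=false, file_backup=true, mute_channel=false, obtain_consent=false, reconcile_specimen=true, retain_minutes=false, serve_notice=true, tag_asset=true, unfreeze_account=false); no atom is both obligatory and forbidden, so the set is consistent.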